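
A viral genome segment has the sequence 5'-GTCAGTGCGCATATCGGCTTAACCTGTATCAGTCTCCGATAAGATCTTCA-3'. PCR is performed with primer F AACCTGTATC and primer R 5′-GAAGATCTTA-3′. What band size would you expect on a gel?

The forward primer matches the template at positions 21–30.
Taking the reverse complement of GAAGATCTTA gives TAAGATCTTC, found at positions 40–49 on the template; the primer anneals here to the top strand with its 3' end pointing upstream.
The product runs from position 21 to position 49, so its length is 49 − 21 + 1 = 29 bp.

29 bp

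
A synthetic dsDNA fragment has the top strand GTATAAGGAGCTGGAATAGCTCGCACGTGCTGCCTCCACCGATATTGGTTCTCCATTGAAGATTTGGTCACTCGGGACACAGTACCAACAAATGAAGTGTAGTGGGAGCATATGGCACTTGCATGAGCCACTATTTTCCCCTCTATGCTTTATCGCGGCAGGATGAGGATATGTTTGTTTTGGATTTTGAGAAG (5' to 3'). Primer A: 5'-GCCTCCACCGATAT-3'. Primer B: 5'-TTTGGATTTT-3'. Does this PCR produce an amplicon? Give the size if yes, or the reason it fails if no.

No product — both primers anneal to the same strand and extend in the same direction.

Primer A (GCCTCCACCGATAT) matches the top strand at positions 32–45 (3' end points downstream).
Primer B (TTTGGATTTT) also matches the top strand directly, at positions 179–188 — its reverse complement AAAATCCAAA is not present.
Both primers anneal to the bottom strand with 3' ends pointing the same way, so neither can prime synthesis back toward the other.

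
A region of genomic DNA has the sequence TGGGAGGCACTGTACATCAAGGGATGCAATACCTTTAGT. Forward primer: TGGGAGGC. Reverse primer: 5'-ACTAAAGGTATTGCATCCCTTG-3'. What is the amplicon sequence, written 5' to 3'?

5'-TGGGAGGCACTGTACATCAAGGGATGCAATACCTTTAGT-3'

Forward primer TGGGAGGC is found on the top strand at positions 1–8.
The reverse primer's reverse complement is CAAGGGATGCAATACCTTTAGT, which matches the template at positions 18–39.
The product is the template from position 1 through 39 (39 bp).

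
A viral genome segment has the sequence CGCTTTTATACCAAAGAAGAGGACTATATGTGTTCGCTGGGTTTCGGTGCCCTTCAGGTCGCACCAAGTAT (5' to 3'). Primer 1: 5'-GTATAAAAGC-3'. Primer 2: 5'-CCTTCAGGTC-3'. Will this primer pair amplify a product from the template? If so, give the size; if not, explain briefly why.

Primer 1 (GTATAAAAGC) has reverse complement GCTTTTATAC, which matches the top strand at positions 2–11; primer 1 anneals to the top strand there with its 3' end pointing upstream toward position 2.
Primer 2 (CCTTCAGGTC) matches the top strand directly at positions 51–60; it anneals to the bottom strand with its 3' end pointing downstream toward position 60.
The 3' ends diverge (primer 1 extends toward position 1, primer 2 toward position 71), so the primers never converge on a shared product.

No product — the primers' 3' ends point away from each other.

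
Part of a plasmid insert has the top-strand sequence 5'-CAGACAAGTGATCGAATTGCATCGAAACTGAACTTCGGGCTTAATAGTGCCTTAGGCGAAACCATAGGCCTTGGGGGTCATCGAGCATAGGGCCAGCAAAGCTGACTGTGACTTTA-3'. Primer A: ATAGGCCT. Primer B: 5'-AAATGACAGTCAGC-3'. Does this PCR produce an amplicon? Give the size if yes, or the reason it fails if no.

No product — primer B has no binding site in the template.

Primer B (AAATGACAGTCAGC) does not match the top strand, and its reverse complement GCTGACTGTCATTT does not match either.
With no annealing site for primer B, no amplification occurs.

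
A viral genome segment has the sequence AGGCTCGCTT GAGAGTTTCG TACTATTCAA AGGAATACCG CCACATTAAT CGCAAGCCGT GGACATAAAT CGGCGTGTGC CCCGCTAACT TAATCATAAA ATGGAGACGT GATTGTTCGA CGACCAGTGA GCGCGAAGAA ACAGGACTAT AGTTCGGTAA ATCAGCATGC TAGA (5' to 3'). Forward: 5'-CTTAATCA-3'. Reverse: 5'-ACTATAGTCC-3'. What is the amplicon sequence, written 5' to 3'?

Forward primer CTTAATCA is found on the top strand at positions 89–96.
The reverse primer's reverse complement is GGACTATAGT, which matches the template at positions 144–153.
The product is the template from position 89 through 153 (65 bp).

5'-CTTAATCATAAAATGGAGACGTGATTGTTCGACGACCAGTGAGCGCGAAGAAACAGGACTATAGT-3'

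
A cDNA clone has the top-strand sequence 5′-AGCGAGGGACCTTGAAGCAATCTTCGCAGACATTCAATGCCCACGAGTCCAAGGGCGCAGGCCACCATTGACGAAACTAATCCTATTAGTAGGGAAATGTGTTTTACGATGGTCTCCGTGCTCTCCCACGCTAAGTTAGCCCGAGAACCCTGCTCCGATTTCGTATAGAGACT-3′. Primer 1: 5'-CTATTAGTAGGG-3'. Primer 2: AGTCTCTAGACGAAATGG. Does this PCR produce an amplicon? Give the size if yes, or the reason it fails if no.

No product — primer 2 has no binding site in the template.

Primer 2 (AGTCTCTAGACGAAATGG) does not match the top strand, and its reverse complement CCATTTCGTCTAGAGACT does not match either.
With no annealing site for primer 2, no amplification occurs.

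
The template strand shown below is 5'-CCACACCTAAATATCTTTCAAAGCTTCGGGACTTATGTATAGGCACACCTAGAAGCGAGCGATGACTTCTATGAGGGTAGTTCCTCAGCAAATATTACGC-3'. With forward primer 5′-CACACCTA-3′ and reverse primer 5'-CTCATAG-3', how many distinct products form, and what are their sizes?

Two products: 74 bp, 32 bp

The forward primer CACACCTA matches the top strand at positions 2–9, 44–51.
The reverse primer's reverse complement is CTATGAG, matching at positions 69–75.
Each forward site pairs with the reverse site to give a product ending at position 75: sizes 74, 32 bp.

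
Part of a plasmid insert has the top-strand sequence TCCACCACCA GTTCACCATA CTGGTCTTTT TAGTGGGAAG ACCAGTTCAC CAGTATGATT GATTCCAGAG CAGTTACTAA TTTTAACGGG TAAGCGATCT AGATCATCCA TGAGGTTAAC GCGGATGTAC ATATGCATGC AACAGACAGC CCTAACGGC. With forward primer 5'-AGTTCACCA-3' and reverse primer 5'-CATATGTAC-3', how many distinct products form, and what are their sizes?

Two products: 126 bp, 92 bp

The forward primer AGTTCACCA matches the top strand at positions 10–18, 44–52.
The reverse primer's reverse complement is GTACATATG, matching at positions 127–135.
Each forward site pairs with the reverse site to give a product ending at position 135: sizes 126, 92 bp.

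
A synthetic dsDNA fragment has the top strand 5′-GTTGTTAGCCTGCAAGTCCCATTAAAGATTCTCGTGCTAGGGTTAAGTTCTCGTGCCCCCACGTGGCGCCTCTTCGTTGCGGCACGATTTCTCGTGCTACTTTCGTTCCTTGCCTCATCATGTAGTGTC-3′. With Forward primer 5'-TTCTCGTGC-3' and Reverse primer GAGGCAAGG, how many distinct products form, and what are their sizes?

Three products: 88 bp, 69 bp, 28 bp

The forward primer TTCTCGTGC matches the top strand at positions 29–37, 48–56, 89–97.
The reverse primer's reverse complement is CCTTGCCTC, matching at positions 108–116.
Each forward site pairs with the reverse site to give a product ending at position 116: sizes 88, 69, 28 bp.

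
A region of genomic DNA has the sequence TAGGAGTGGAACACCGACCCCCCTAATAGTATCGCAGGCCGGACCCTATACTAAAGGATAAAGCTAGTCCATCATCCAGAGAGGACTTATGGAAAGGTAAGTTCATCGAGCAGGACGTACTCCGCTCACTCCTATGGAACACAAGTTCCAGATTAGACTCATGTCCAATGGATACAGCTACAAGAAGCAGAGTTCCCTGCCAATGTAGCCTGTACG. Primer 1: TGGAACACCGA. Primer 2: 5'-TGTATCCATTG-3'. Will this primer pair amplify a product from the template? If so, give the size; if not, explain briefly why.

Yes — a 170 bp product.

Primer 1 (TGGAACACCGA) matches the top strand at positions 7–17; it acts as a forward primer.
Primer 2's reverse complement is CAATGGATACA, matching the top strand at positions 166–176; it acts as a reverse primer.
The 3' ends face each other across positions 7–176, giving a 170 bp product.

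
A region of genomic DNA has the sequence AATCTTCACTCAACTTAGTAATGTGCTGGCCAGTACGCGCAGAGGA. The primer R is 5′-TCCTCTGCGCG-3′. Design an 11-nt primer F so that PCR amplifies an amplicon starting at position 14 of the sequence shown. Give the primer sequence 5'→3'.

The reverse primer's reverse complement CGCGCAGAGGA matches the template at positions 36–46; the product starts at position 14.
The forward primer is identical to the top strand over positions 14–24: CTTAGTAATGT.

5'-CTTAGTAATGT-3'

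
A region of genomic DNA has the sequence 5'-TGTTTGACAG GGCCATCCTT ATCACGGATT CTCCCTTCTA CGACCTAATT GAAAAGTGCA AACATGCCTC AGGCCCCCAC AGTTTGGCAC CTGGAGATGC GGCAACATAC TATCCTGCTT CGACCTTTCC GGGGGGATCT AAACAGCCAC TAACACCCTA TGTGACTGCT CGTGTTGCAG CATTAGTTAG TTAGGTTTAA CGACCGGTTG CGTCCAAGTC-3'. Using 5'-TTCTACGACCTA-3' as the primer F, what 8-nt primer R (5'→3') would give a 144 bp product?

The forward primer binds at positions 36–47, so a 144 bp product ends at position 36 + 144 − 1 = 179.
The reverse primer anneals to the top strand over positions 172–179, i.e. to GTGTTGCA.
Its sequence written 5'→3' is the reverse complement: TGCAACAC.

5'-TGCAACAC-3'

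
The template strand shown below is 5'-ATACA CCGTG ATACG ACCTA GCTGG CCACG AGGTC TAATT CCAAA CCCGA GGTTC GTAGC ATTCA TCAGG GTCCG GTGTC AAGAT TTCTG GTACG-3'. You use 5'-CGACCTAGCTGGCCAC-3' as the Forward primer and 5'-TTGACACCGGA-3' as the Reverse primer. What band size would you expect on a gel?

Forward primer CGACCTAGCTGGCCAC is found on the top strand at positions 14–29.
The reverse primer's reverse complement is TCCGGTGTCAA, which matches the template at positions 72–82.
Amplicon spans positions 14–82: 69 bp.

69 bp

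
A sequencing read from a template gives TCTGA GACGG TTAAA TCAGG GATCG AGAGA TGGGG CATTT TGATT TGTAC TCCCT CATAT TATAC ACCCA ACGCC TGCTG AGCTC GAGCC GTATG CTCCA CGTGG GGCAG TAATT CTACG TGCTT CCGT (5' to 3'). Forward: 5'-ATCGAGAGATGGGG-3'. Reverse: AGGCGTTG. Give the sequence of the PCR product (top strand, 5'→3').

5'-ATCGAGAGATGGGGCATTTTGATTTGTACTCCCTCATATTATACACCCAACGCCT-3'

Forward primer ATCGAGAGATGGGG is found on the top strand at positions 22–35.
The reverse primer's reverse complement is CAACGCCT, which matches the template at positions 69–76.
The product is the template from position 22 through 76 (55 bp).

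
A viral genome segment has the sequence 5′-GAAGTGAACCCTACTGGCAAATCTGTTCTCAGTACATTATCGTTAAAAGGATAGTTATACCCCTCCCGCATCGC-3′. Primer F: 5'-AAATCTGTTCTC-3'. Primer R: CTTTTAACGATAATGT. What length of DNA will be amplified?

The forward primer matches the template at positions 19–30.
Taking the reverse complement of CTTTTAACGATAATGT gives ACATTATCGTTAAAAG, found at positions 34–49 on the template; the primer anneals here to the top strand with its 3' end pointing upstream.
Product length = (reverse-primer end) − (forward-primer start) + 1 = 49 − 19 + 1 = 31 bp.

31 bp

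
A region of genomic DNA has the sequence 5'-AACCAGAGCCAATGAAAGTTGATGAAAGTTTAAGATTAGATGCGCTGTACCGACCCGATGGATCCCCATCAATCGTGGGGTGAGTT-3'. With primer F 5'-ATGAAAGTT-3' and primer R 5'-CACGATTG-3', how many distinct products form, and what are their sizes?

Two products: 66 bp, 56 bp

The forward primer ATGAAAGTT matches the top strand at positions 12–20, 22–30.
The reverse primer's reverse complement is CAATCGTG, matching at positions 70–77.
Each forward site pairs with the reverse site to give a product ending at position 77: sizes 66, 56 bp.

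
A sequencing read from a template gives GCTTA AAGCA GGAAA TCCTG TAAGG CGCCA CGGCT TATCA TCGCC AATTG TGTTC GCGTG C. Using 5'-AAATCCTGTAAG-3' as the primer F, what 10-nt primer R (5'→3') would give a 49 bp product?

The forward primer binds at positions 13–24, so a 49 bp product ends at position 13 + 49 − 1 = 61.
The reverse primer anneals to the top strand over positions 52–61, i.e. to GTTCGCGTGC.
Its sequence written 5'→3' is the reverse complement: GCACGCGAAC.

5'-GCACGCGAAC-3'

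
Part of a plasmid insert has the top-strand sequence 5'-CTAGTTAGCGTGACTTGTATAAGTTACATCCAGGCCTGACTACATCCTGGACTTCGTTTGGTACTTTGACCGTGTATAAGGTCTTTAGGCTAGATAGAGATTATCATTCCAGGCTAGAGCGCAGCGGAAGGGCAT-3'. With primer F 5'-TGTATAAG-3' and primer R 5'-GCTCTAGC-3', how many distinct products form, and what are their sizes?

The forward primer TGTATAAG matches the top strand at positions 16–23, 73–80.
The reverse primer's reverse complement is GCTAGAGC, matching at positions 113–120.
Each forward site pairs with the reverse site to give a product ending at position 120: sizes 105, 48 bp.

Two products: 105 bp, 48 bp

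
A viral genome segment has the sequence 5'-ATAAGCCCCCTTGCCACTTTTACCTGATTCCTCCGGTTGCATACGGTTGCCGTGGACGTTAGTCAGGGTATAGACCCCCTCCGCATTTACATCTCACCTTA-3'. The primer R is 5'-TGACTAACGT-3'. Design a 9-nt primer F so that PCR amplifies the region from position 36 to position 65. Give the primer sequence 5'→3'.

5'-GTTGCATAC-3'

The reverse primer's reverse complement ACGTTAGTCA matches the template at positions 56–65; the product starts at position 36.
The forward primer is identical to the top strand over positions 36–44: GTTGCATAC.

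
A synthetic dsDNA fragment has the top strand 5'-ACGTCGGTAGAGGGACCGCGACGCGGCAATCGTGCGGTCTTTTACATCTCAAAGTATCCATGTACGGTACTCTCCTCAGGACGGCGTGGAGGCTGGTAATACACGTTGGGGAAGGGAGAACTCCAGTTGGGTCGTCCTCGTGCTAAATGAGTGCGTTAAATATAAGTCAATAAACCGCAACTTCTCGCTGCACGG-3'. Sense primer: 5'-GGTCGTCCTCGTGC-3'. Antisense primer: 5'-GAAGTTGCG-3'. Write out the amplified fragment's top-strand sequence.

Forward primer GGTCGTCCTCGTGC is found on the top strand at positions 130–143.
Taking the reverse complement of GAAGTTGCG gives CGCAACTTC, found at positions 176–184 on the template; the primer anneals here to the top strand with its 3' end pointing upstream.
The product is the template from position 130 through 184 (55 bp).

5'-GGTCGTCCTCGTGCTAAATGAGTGCGTTAAATATAAGTCAATAAACCGCAACTTC-3'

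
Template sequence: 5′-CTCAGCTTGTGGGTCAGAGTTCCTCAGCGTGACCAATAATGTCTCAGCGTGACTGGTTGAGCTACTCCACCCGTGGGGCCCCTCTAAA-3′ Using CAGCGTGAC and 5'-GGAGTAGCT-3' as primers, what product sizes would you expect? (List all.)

The forward primer CAGCGTGAC matches the top strand at positions 25–33, 45–53.
The reverse primer's reverse complement is AGCTACTCC, matching at positions 60–68.
Each forward site pairs with the reverse site to give a product ending at position 68: sizes 44, 24 bp.

44 bp, 24 bp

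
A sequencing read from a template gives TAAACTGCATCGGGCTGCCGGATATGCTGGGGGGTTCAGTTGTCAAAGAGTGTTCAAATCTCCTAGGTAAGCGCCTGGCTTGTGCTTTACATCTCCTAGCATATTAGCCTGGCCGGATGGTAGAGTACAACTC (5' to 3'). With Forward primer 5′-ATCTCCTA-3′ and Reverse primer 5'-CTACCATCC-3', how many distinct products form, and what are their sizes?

The forward primer ATCTCCTA matches the top strand at positions 58–65, 91–98.
The reverse primer's reverse complement is GGATGGTAG, matching at positions 115–123.
Each forward site pairs with the reverse site to give a product ending at position 123: sizes 66, 33 bp.

Two products: 66 bp, 33 bp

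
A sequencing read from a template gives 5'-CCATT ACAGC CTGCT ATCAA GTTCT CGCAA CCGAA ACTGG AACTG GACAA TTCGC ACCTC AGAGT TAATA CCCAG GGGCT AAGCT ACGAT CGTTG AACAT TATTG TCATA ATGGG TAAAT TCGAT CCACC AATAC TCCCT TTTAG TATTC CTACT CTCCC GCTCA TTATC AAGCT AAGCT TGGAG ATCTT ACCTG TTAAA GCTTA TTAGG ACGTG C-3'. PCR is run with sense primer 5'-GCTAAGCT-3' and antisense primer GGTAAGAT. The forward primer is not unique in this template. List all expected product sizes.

116 bp, 21 bp

The forward primer GCTAAGCT matches the top strand at positions 78–85, 173–180.
The reverse primer's reverse complement is ATCTTACC, matching at positions 186–193.
Each forward site pairs with the reverse site to give a product ending at position 193: sizes 116, 21 bp.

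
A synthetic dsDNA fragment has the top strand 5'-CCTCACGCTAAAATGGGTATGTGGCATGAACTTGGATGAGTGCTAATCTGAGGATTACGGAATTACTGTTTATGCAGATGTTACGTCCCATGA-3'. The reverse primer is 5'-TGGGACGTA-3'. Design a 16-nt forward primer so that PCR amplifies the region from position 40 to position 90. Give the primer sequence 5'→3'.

The reverse primer's reverse complement TACGTCCCA matches the template at positions 82–90; the product starts at position 40.
The forward primer is identical to the top strand over positions 40–55: GTGCTAATCTGAGGAT.

5'-GTGCTAATCTGAGGAT-3'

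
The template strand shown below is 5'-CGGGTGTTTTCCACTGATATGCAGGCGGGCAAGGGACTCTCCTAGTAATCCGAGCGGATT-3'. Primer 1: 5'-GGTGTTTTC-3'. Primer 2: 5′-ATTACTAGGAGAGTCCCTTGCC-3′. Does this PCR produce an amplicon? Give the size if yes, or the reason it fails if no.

Primer 1 (GGTGTTTTC) matches the top strand at positions 3–11; it acts as a forward primer.
Primer 2's reverse complement is GGCAAGGGACTCTCCTAGTAAT, matching the top strand at positions 28–49; it acts as a reverse primer.
The 3' ends face each other across positions 3–49, giving a 47 bp product.

Yes — a 47 bp product.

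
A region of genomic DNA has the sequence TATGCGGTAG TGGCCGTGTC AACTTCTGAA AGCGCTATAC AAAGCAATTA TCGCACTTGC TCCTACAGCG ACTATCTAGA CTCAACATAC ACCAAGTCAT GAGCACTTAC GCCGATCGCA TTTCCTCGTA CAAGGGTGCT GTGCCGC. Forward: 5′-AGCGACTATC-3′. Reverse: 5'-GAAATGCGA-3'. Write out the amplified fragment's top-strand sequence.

Scanning the template, AGCGACTATC occurs at positions 67–76; this primer anneals to the bottom strand there with its 3' end pointing downstream.
Taking the reverse complement of GAAATGCGA gives TCGCATTTC, found at positions 116–124 on the template; the primer anneals here to the top strand with its 3' end pointing upstream.
The product is the template from position 67 through 124 (58 bp).

5'-AGCGACTATCTAGACTCAACATACACCAAGTCATGAGCACTTACGCCGATCGCATTTC-3'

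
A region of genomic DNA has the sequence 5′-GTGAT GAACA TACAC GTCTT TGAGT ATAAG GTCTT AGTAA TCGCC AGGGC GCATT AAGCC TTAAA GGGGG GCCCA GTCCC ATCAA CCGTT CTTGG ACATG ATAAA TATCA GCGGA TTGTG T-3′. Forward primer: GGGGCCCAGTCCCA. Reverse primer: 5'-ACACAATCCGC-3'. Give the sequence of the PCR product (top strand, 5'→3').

5'-GGGGCCCAGTCCCATCAACCGTTCTTGGACATGATAAATATCAGCGGATTGTGT-3'

Scanning the template, GGGGCCCAGTCCCA occurs at positions 68–81; this primer anneals to the bottom strand there with its 3' end pointing downstream.
The reverse primer's reverse complement is GCGGATTGTGT, which matches the template at positions 111–121.
The product is the template from position 68 through 121 (54 bp).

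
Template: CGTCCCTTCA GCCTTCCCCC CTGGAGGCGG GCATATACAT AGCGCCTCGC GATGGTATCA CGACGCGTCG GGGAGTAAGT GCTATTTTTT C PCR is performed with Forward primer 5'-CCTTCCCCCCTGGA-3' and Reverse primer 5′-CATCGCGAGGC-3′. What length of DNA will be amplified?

Scanning the template, CCTTCCCCCCTGGA occurs at positions 12–25; this primer anneals to the bottom strand there with its 3' end pointing downstream.
The reverse primer's reverse complement is GCCTCGCGATG, which matches the template at positions 44–54.
Product length = (reverse-primer end) − (forward-primer start) + 1 = 54 − 12 + 1 = 43 bp.

43 bp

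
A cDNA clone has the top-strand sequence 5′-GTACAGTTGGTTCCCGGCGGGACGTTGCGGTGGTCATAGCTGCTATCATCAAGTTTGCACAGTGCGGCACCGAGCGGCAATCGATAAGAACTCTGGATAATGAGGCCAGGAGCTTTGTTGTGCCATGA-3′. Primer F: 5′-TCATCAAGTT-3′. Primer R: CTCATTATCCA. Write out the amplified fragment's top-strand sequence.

5'-TCATCAAGTTTGCACAGTGCGGCACCGAGCGGCAATCGATAAGAACTCTGGATAATGAG-3'

Scanning the template, TCATCAAGTT occurs at positions 46–55; this primer anneals to the bottom strand there with its 3' end pointing downstream.
The reverse primer's reverse complement is TGGATAATGAG, which matches the template at positions 94–104.
The product is the template from position 46 through 104 (59 bp).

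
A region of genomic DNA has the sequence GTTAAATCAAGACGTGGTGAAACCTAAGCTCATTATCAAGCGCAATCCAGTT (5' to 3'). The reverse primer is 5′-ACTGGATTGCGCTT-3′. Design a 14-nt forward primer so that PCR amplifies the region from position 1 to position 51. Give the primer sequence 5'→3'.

5'-GTTAAATCAAGACG-3'

The reverse primer's reverse complement AAGCGCAATCCAGT matches the template at positions 38–51; the product starts at position 1.
The forward primer is identical to the top strand over positions 1–14: GTTAAATCAAGACG.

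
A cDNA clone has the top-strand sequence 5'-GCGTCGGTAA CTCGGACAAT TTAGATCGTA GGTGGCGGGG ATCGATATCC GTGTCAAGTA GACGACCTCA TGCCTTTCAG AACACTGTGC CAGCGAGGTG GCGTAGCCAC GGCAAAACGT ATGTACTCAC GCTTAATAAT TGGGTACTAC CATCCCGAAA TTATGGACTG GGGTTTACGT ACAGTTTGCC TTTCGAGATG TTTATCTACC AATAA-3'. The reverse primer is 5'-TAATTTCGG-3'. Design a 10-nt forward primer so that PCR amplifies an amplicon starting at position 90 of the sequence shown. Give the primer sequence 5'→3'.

The reverse primer's reverse complement CCGAAATTA matches the template at positions 155–163; the product starts at position 90.
The forward primer is identical to the top strand over positions 90–99: CCAGCGAGGT.

5'-CCAGCGAGGT-3'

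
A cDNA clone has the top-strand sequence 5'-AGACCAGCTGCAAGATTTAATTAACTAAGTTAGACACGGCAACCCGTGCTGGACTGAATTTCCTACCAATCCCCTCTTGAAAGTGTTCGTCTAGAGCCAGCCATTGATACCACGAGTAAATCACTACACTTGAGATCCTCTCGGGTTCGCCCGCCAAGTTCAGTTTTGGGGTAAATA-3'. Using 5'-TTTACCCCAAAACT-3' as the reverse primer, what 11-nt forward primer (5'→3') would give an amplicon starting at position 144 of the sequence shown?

The reverse primer's reverse complement AGTTTTGGGGTAAA matches the template at positions 162–175; the product starts at position 144.
The forward primer is identical to the top strand over positions 144–154: GGTTCGCCCGC.

5'-GGTTCGCCCGC-3'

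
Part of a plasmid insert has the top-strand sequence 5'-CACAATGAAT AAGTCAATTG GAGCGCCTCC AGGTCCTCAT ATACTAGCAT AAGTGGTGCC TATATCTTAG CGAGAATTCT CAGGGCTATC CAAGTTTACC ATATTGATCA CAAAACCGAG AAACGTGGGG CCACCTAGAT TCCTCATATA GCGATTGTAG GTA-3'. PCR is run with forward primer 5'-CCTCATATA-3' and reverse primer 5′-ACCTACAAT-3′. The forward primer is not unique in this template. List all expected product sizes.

The forward primer CCTCATATA matches the top strand at positions 35–43, 142–150.
The reverse primer's reverse complement is ATTGTAGGT, matching at positions 154–162.
Each forward site pairs with the reverse site to give a product ending at position 162: sizes 128, 21 bp.

128 bp, 21 bp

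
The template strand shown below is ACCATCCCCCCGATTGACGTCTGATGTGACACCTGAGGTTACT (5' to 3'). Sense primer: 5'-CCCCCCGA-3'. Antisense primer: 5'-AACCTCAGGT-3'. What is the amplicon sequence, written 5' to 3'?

The forward primer matches the template at positions 6–13.
Taking the reverse complement of AACCTCAGGT gives ACCTGAGGTT, found at positions 31–40 on the template; the primer anneals here to the top strand with its 3' end pointing upstream.
The product is the template from position 6 through 40 (35 bp).

5'-CCCCCCGATTGACGTCTGATGTGACACCTGAGGTT-3'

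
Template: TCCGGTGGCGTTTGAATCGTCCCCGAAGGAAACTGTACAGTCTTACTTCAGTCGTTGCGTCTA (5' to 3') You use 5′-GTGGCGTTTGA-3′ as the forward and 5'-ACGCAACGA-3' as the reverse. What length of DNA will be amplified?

56 bp

Scanning the template, GTGGCGTTTGA occurs at positions 5–15; this primer anneals to the bottom strand there with its 3' end pointing downstream.
Reverse complement of the reverse primer: TCGTTGCGT. This occurs on the top strand at positions 52–60.
Amplicon spans positions 5–60: 56 bp.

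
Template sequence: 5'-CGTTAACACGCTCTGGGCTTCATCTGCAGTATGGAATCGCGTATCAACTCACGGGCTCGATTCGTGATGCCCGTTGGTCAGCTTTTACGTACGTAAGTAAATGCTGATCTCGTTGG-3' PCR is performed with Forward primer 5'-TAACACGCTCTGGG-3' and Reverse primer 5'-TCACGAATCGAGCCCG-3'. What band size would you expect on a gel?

Forward primer TAACACGCTCTGGG is found on the top strand at positions 4–17.
Taking the reverse complement of TCACGAATCGAGCCCG gives CGGGCTCGATTCGTGA, found at positions 52–67 on the template; the primer anneals here to the top strand with its 3' end pointing upstream.
Product length = (reverse-primer end) − (forward-primer start) + 1 = 67 − 4 + 1 = 64 bp.

64 bp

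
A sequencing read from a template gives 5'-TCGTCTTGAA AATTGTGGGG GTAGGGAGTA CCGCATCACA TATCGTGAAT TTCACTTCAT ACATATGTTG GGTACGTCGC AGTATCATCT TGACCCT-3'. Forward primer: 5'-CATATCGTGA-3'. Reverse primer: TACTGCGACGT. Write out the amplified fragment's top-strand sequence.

Forward primer CATATCGTGA is found on the top strand at positions 39–48.
Reverse complement of the reverse primer: ACGTCGCAGTA. This occurs on the top strand at positions 74–84.
The product is the template from position 39 through 84 (46 bp).

5'-CATATCGTGAATTTCACTTCATACATATGTTGGGTACGTCGCAGTA-3'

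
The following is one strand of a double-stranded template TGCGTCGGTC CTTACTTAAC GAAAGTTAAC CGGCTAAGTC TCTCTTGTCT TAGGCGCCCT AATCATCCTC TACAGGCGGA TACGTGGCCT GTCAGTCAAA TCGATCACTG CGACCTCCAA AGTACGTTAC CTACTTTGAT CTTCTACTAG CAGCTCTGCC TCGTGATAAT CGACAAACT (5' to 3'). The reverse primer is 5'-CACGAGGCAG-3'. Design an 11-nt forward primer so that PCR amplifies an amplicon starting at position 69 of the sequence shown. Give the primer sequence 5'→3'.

The reverse primer's reverse complement CTGCCTCGTG matches the template at positions 156–165; the product starts at position 69.
The forward primer is identical to the top strand over positions 69–79: TCTACAGGCGG.

5'-TCTACAGGCGG-3'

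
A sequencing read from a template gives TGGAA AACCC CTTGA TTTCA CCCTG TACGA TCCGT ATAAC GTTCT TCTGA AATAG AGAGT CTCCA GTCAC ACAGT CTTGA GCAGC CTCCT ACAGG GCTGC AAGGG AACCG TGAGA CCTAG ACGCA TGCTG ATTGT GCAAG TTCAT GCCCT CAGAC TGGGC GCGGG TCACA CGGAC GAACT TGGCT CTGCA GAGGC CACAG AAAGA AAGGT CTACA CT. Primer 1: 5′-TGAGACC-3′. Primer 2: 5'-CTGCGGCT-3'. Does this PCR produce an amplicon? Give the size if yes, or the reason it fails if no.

Primer 2 (CTGCGGCT) does not match the top strand, and its reverse complement AGCCGCAG does not match either.
With no annealing site for primer 2, no amplification occurs.

No product — primer 2 has no binding site in the template.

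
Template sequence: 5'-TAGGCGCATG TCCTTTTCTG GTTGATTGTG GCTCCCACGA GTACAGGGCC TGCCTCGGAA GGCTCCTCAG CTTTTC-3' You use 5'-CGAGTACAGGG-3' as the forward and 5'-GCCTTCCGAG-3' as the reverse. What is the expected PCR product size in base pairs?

Forward primer CGAGTACAGGG is found on the top strand at positions 38–48.
Taking the reverse complement of GCCTTCCGAG gives CTCGGAAGGC, found at positions 54–63 on the template; the primer anneals here to the top strand with its 3' end pointing upstream.
Product length = (reverse-primer end) − (forward-primer start) + 1 = 63 − 38 + 1 = 26 bp.

26 bp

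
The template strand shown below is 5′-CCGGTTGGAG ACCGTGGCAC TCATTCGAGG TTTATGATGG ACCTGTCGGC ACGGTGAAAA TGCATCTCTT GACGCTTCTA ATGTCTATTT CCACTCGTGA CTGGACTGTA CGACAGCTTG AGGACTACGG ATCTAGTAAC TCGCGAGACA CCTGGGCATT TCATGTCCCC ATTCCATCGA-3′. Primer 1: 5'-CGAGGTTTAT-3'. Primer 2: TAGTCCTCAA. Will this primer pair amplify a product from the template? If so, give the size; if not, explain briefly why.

Primer 1 (CGAGGTTTAT) matches the top strand at positions 26–35; it acts as a forward primer.
Primer 2's reverse complement is TTGAGGACTA, matching the top strand at positions 118–127; it acts as a reverse primer.
The 3' ends face each other across positions 26–127, giving a 102 bp product.

Yes — a 102 bp product.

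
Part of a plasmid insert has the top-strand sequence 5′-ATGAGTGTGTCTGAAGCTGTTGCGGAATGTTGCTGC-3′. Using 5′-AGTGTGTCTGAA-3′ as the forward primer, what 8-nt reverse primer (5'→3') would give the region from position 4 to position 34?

The product's 3' end on the top strand is position 34.
The reverse primer anneals to the top strand over positions 27–34, i.e. to ATGTTGCT.
Its sequence written 5'→3' is the reverse complement: AGCAACAT.

5'-AGCAACAT-3'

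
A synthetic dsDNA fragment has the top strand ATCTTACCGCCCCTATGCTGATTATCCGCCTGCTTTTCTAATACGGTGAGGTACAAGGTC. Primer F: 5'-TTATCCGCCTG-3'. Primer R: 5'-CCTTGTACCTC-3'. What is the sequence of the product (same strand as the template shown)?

Forward primer TTATCCGCCTG is found on the top strand at positions 22–32.
Reverse complement of the reverse primer: GAGGTACAAGG. This occurs on the top strand at positions 48–58.
The product is the template from position 22 through 58 (37 bp).

5'-TTATCCGCCTGCTTTTCTAATACGGTGAGGTACAAGG-3'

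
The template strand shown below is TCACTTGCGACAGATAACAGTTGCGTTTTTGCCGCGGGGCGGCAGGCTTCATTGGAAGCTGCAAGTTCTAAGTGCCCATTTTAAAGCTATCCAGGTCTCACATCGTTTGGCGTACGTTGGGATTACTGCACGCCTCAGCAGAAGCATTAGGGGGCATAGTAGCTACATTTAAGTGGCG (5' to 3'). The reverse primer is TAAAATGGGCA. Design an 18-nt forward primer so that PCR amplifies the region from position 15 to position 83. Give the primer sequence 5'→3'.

5'-TAACAGTTGCGTTTTTGC-3'

The reverse primer's reverse complement TGCCCATTTTA matches the template at positions 73–83; the product starts at position 15.
The forward primer is identical to the top strand over positions 15–32: TAACAGTTGCGTTTTTGC.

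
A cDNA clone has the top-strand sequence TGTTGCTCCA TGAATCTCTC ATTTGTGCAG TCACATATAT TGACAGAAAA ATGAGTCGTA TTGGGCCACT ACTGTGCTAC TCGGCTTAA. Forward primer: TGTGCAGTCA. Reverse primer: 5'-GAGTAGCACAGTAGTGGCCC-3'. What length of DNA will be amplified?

59 bp

The forward primer matches the template at positions 24–33.
The reverse primer's reverse complement is GGGCCACTACTGTGCTACTC, which matches the template at positions 63–82.
Amplicon spans positions 24–82: 59 bp.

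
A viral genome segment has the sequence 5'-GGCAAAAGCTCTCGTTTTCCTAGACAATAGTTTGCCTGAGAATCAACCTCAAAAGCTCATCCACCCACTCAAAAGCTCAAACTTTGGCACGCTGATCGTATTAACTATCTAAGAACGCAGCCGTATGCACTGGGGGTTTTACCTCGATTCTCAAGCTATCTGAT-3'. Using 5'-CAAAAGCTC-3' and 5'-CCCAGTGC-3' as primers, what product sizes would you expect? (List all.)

The forward primer CAAAAGCTC matches the top strand at positions 3–11, 50–58, 70–78.
The reverse primer's reverse complement is GCACTGGG, matching at positions 127–134.
Each forward site pairs with the reverse site to give a product ending at position 134: sizes 132, 85, 65 bp.

132 bp, 85 bp, 65 bp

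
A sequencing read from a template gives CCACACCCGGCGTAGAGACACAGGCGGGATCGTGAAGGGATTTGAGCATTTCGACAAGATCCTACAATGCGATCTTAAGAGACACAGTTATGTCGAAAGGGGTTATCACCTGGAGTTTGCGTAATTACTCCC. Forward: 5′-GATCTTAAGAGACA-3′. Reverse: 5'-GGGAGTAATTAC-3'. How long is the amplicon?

62 bp

The forward primer matches the template at positions 71–84.
Reverse complement of the reverse primer: GTAATTACTCCC. This occurs on the top strand at positions 121–132.
The product runs from position 71 to position 132, so its length is 132 − 71 + 1 = 62 bp.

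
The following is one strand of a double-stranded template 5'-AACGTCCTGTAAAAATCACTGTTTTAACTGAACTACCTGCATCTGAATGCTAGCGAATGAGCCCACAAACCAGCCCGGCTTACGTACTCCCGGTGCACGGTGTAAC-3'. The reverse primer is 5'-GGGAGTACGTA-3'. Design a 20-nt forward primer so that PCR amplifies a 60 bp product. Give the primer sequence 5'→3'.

5'-ACTACCTGCATCTGAATGCT-3'

The reverse primer's reverse complement TACGTACTCCC matches the template at positions 81–91, so the product ends at position 91.
A 60 bp product then starts at position 91 − 60 + 1 = 32.
The forward primer is identical to the top strand there: ACTACCTGCATCTGAATGCT.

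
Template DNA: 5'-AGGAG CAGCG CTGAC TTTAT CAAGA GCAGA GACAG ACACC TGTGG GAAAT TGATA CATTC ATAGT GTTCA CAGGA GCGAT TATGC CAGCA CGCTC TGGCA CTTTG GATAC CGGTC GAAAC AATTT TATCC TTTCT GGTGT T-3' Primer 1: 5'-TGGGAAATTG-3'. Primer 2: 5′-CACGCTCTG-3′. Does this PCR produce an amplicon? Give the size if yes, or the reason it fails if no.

No product — both primers anneal to the same strand and extend in the same direction.

Primer 1 (TGGGAAATTG) matches the top strand at positions 43–52 (3' end points downstream).
Primer 2 (CACGCTCTG) also matches the top strand directly, at positions 89–97 — its reverse complement CAGAGCGTG is not present.
Both primers anneal to the bottom strand with 3' ends pointing the same way, so neither can prime synthesis back toward the other.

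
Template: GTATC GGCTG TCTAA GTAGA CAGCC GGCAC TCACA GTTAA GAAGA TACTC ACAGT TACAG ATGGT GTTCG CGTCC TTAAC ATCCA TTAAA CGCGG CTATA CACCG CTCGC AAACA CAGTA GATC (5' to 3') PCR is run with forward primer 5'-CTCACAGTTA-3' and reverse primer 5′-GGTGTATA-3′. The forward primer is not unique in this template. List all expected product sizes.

75 bp, 57 bp

The forward primer CTCACAGTTA matches the top strand at positions 30–39, 48–57.
The reverse primer's reverse complement is TATACACC, matching at positions 97–104.
Each forward site pairs with the reverse site to give a product ending at position 104: sizes 75, 57 bp.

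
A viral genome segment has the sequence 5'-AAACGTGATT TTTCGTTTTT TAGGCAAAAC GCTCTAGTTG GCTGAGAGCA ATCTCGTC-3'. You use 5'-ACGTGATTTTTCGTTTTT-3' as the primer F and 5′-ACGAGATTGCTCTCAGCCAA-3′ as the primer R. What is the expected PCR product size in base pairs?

55 bp

Scanning the template, ACGTGATTTTTCGTTTTT occurs at positions 3–20; this primer anneals to the bottom strand there with its 3' end pointing downstream.
The reverse primer's reverse complement is TTGGCTGAGAGCAATCTCGT, which matches the template at positions 38–57.
The product runs from position 3 to position 57, so its length is 57 − 3 + 1 = 55 bp.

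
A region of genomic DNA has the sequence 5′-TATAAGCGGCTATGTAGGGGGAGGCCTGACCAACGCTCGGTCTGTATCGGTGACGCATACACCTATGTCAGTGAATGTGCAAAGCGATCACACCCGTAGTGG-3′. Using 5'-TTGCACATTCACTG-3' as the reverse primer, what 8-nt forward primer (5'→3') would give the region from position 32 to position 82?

5'-AACGCTCG-3'

The reverse primer's reverse complement CAGTGAATGTGCAA matches the template at positions 69–82; the product starts at position 32.
The forward primer is identical to the top strand over positions 32–39: AACGCTCG.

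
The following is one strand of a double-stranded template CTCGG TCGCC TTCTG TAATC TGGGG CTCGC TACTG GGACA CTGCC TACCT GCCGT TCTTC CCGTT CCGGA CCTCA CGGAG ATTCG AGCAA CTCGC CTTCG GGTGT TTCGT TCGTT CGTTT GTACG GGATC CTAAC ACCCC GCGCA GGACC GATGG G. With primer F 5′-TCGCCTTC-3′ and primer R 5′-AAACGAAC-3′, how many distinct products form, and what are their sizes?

Two products: 115 bp, 29 bp

The forward primer TCGCCTTC matches the top strand at positions 6–13, 92–99.
The reverse primer's reverse complement is GTTCGTTT, matching at positions 113–120.
Each forward site pairs with the reverse site to give a product ending at position 120: sizes 115, 29 bp.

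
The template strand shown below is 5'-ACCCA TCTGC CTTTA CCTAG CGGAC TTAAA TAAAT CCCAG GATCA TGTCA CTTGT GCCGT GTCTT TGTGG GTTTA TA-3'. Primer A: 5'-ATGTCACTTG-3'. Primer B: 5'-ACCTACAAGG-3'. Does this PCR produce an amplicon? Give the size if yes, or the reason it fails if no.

Primer B (ACCTACAAGG) does not match the top strand, and its reverse complement CCTTGTAGGT does not match either.
With no annealing site for primer B, no amplification occurs.

No product — primer B has no binding site in the template.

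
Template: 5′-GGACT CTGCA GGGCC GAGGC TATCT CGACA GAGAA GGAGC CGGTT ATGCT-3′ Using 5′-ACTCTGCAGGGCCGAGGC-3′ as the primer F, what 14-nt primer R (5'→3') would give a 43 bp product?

The forward primer binds at positions 3–20, so a 43 bp product ends at position 3 + 43 − 1 = 45.
The reverse primer anneals to the top strand over positions 32–45, i.e. to AGAAGGAGCCGGTT.
Its sequence written 5'→3' is the reverse complement: AACCGGCTCCTTCT.

5'-AACCGGCTCCTTCT-3'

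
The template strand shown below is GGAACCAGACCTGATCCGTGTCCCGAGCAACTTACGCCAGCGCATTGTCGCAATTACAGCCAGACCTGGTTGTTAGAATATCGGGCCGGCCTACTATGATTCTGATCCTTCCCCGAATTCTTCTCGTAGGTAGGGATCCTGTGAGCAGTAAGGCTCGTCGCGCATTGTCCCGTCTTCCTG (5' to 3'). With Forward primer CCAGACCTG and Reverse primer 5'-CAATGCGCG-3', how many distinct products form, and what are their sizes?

Two products: 163 bp, 108 bp

The forward primer CCAGACCTG matches the top strand at positions 5–13, 60–68.
The reverse primer's reverse complement is CGCGCATTG, matching at positions 159–167.
Each forward site pairs with the reverse site to give a product ending at position 167: sizes 163, 108 bp.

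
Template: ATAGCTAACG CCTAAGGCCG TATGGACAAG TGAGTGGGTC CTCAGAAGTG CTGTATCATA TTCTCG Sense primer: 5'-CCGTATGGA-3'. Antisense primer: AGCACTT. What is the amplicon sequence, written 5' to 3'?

5'-CCGTATGGACAAGTGAGTGGGTCCTCAGAAGTGCT-3'

Forward primer CCGTATGGA is found on the top strand at positions 18–26.
Taking the reverse complement of AGCACTT gives AAGTGCT, found at positions 46–52 on the template; the primer anneals here to the top strand with its 3' end pointing upstream.
The product is the template from position 18 through 52 (35 bp).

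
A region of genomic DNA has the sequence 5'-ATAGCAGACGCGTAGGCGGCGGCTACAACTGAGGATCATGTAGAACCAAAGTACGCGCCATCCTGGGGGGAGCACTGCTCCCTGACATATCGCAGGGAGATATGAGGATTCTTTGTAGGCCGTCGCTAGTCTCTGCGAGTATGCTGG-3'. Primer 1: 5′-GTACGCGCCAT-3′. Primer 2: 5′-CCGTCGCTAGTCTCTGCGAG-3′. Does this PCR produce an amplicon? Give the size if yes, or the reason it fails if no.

No product — both primers anneal to the same strand and extend in the same direction.

Primer 1 (GTACGCGCCAT) matches the top strand at positions 51–61 (3' end points downstream).
Primer 2 (CCGTCGCTAGTCTCTGCGAG) also matches the top strand directly, at positions 120–139 — its reverse complement CTCGCAGAGACTAGCGACGG is not present.
Both primers anneal to the bottom strand with 3' ends pointing the same way, so neither can prime synthesis back toward the other.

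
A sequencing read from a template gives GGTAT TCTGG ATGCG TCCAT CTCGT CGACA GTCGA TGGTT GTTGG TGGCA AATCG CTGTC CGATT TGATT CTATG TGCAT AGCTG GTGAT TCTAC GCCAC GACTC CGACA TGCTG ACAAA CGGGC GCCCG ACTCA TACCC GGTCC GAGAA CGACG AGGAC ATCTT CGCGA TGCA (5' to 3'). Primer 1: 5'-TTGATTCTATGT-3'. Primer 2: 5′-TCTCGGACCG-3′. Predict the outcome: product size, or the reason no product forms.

Yes — an 85 bp product.

Primer 1 (TTGATTCTATGT) matches the top strand at positions 65–76; it acts as a forward primer.
Primer 2's reverse complement is CGGTCCGAGA, matching the top strand at positions 140–149; it acts as a reverse primer.
The 3' ends face each other across positions 65–149, giving an 85 bp product.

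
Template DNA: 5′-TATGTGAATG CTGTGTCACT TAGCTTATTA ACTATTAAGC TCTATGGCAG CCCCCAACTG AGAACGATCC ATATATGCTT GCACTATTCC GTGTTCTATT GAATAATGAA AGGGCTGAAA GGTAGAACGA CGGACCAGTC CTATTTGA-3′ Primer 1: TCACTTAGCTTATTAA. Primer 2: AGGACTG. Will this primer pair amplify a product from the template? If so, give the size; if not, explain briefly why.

Yes — a 127 bp product.

Primer 1 (TCACTTAGCTTATTAA) matches the top strand at positions 16–31; it acts as a forward primer.
Primer 2's reverse complement is CAGTCCT, matching the top strand at positions 136–142; it acts as a reverse primer.
The 3' ends face each other across positions 16–142, giving a 127 bp product.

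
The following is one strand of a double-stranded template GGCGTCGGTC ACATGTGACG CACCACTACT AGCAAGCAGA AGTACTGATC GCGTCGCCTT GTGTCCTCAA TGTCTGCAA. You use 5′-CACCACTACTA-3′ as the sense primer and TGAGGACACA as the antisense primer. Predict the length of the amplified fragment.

Forward primer CACCACTACTA is found on the top strand at positions 21–31.
Reverse complement of the reverse primer: TGTGTCCTCA. This occurs on the top strand at positions 60–69.
Amplicon spans positions 21–69: 49 bp.

49 bp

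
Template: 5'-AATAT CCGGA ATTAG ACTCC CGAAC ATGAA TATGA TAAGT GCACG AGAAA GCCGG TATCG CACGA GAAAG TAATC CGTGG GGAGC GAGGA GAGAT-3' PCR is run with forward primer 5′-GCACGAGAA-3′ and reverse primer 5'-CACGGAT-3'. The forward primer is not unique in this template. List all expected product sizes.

The forward primer GCACGAGAA matches the top strand at positions 41–49, 60–68.
The reverse primer's reverse complement is ATCCGTG, matching at positions 73–79.
Each forward site pairs with the reverse site to give a product ending at position 79: sizes 39, 20 bp.

39 bp, 20 bp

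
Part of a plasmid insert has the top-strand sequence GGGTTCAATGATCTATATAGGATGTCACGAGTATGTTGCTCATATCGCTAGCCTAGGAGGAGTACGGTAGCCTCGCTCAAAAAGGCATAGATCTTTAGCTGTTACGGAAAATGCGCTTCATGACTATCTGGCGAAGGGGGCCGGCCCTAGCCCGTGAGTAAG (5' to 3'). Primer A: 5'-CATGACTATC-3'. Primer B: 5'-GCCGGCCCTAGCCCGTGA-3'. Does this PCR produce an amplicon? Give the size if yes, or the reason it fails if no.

No product — both primers anneal to the same strand and extend in the same direction.

Primer A (CATGACTATC) matches the top strand at positions 119–128 (3' end points downstream).
Primer B (GCCGGCCCTAGCCCGTGA) also matches the top strand directly, at positions 140–157 — its reverse complement TCACGGGCTAGGGCCGGC is not present.
Both primers anneal to the bottom strand with 3' ends pointing the same way, so neither can prime synthesis back toward the other.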